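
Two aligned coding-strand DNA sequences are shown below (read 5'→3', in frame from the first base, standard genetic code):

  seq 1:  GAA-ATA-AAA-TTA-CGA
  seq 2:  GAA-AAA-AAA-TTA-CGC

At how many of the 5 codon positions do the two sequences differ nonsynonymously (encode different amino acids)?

1

Codon 1: GAA Glu / GAA Glu — identical.
Codon 2: ATA Ile / AAA Lys — nonsynonymous.
Codon 3: AAA Lys / AAA Lys — identical.
Codon 4: TTA Leu / TTA Leu — identical.
Codon 5: CGA Arg / CGC Arg — synonymous.
Nonsynonymous differences: 1.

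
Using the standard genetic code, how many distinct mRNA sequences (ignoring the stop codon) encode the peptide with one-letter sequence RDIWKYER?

1728

Arg: 6 codons.
Asp: 2 codons.
Ile: 3 codons.
Trp: 1 codon.
Lys: 2 codons.
Tyr: 2 codons.
Glu: 2 codons.
Arg: 6 codons.
6 × 2 × 3 × 1 × 2 × 2 × 2 × 6 = 1728.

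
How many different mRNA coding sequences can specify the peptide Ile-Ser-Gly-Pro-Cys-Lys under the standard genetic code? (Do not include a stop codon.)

1152

Ile: 3 codons.
Ser: 6 codons.
Gly: 4 codons.
Pro: 4 codons.
Cys: 2 codons.
Lys: 2 codons.
3 × 6 × 4 × 4 × 2 × 2 = 1152.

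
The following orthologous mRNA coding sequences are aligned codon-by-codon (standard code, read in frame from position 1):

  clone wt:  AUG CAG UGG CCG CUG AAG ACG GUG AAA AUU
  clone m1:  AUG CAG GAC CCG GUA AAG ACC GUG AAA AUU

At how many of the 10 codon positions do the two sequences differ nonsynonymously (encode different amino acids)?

2

Codon 1: AUG Met / AUG Met — identical.
Codon 2: CAG Gln / CAG Gln — identical.
Codon 3: UGG Trp / GAC Asp — nonsynonymous.
Codon 4: CCG Pro / CCG Pro — identical.
Codon 5: CUG Leu / GUA Val — nonsynonymous.
Codon 6: AAG Lys / AAG Lys — identical.
Codon 7: ACG Thr / ACC Thr — synonymous.
Codon 8: GUG Val / GUG Val — identical.
Codon 9: AAA Lys / AAA Lys — identical.
Codon 10: AUU Ile / AUU Ile — identical.
Nonsynonymous differences: 2.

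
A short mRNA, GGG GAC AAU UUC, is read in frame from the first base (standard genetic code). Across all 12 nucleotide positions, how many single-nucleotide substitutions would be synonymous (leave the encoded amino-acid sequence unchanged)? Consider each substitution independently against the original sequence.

Codon 1 (GGG, Gly): 3 synonymous substitutions.
Codon 2 (GAC, Asp): 1 synonymous substitution.
Codon 3 (AAU, Asn): 1 synonymous substitution.
Codon 4 (UUC, Phe): 1 synonymous substitution.
Total: 3 + 1 + 1 + 1 = 6.

6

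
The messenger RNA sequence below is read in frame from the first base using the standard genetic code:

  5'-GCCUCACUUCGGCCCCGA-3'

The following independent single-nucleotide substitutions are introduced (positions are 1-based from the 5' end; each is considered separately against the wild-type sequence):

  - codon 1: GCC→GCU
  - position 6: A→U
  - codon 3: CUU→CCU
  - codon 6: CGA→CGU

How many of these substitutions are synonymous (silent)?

Codon 1: GCC (Ala) → GCU (Ala) — synonymous.
Codon 2: UCA (Ser) → UCU (Ser) — synonymous.
Codon 3: CUU (Leu) → CCU (Pro) — missense.
Codon 6: CGA (Arg) → CGU (Arg) — synonymous.
Synonymous: 3 of 4.

3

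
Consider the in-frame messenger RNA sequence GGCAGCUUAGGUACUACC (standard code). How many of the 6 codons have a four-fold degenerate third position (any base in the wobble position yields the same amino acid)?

Codon 1 GGC (Gly): third position 4-fold.
Codon 2 AGC (Ser): third position 2-fold.
Codon 3 UUA (Leu): third position 2-fold.
Codon 4 GGU (Gly): third position 4-fold.
Codon 5 ACU (Thr): third position 4-fold.
Codon 6 ACC (Thr): third position 4-fold.
Four-fold degenerate third positions: 4.

4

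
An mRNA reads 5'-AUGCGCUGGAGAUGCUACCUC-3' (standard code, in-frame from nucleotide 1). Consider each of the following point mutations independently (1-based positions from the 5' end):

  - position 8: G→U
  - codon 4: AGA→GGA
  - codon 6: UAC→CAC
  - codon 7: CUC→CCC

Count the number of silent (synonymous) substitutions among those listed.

0

Codon 3: UGG (Trp) → UUG (Leu) — missense.
Codon 4: AGA (Arg) → GGA (Gly) — missense.
Codon 6: UAC (Tyr) → CAC (His) — missense.
Codon 7: CUC (Leu) → CCC (Pro) — missense.
Synonymous: 0 of 4.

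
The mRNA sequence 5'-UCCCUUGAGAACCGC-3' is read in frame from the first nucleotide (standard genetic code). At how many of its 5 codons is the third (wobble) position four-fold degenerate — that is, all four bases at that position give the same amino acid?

3

Codon 1 UCC (Ser): third position 4-fold.
Codon 2 CUU (Leu): third position 4-fold.
Codon 3 GAG (Glu): third position 2-fold.
Codon 4 AAC (Asn): third position 2-fold.
Codon 5 CGC (Arg): third position 4-fold.
Four-fold degenerate third positions: 3.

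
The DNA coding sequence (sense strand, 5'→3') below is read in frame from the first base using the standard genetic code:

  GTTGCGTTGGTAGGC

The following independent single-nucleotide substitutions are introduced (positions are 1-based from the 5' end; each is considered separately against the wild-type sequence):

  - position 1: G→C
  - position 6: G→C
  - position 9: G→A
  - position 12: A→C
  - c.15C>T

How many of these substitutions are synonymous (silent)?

Codon 1: GTT (Val) → CTT (Leu) — missense.
Codon 2: GCG (Ala) → GCC (Ala) — synonymous.
Codon 3: TTG (Leu) → TTA (Leu) — synonymous.
Codon 4: GTA (Val) → GTC (Val) — synonymous.
Codon 5: GGC (Gly) → GGT (Gly) — synonymous.
Synonymous: 4 of 5.

4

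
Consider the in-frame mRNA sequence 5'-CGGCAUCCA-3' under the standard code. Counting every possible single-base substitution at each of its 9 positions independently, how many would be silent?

Codon 1 (CGG, Arg): 4 synonymous substitutions.
Codon 2 (CAU, His): 1 synonymous substitution.
Codon 3 (CCA, Pro): 3 synonymous substitutions.
Total: 4 + 1 + 3 = 8.

8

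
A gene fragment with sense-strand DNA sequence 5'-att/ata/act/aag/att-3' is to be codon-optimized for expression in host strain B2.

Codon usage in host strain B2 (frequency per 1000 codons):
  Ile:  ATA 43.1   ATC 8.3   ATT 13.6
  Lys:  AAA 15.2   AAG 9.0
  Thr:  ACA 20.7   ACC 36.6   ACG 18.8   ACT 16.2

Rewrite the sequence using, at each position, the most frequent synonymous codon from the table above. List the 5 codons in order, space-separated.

Codon 1 (Ile): best is ATA at 43.1.
Codon 2 (Ile): best is ATA at 43.1.
Codon 3 (Thr): best is ACC at 36.6.
Codon 4 (Lys): best is AAA at 15.2.
Codon 5 (Ile): best is ATA at 43.1.

ATA ATA ACC AAA ATA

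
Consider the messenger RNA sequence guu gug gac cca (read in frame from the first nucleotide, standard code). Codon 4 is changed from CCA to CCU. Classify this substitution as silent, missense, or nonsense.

Position 12 falls in codon 4: CCA → Pro.
After the substitution the codon is CCU → Pro.
Both encode Pro, so the change is synonymous.

silent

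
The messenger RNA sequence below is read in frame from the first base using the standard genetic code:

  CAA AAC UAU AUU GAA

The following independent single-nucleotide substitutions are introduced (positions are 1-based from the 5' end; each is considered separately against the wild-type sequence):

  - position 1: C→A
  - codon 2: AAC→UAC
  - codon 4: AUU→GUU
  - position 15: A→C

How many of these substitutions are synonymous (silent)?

Codon 1: CAA (Gln) → AAA (Lys) — missense.
Codon 2: AAC (Asn) → UAC (Tyr) — missense.
Codon 4: AUU (Ile) → GUU (Val) — missense.
Codon 5: GAA (Glu) → GAC (Asp) — missense.
Synonymous: 0 of 4.

0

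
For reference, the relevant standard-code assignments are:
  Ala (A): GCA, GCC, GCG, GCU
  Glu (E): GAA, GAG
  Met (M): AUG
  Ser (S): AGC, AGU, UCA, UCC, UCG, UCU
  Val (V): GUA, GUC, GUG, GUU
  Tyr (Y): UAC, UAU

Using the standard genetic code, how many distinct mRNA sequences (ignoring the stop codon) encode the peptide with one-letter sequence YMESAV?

Tyr: 2 codons.
Met: 1 codon.
Glu: 2 codons.
Ser: 6 codons.
Ala: 4 codons.
Val: 4 codons.
2 × 1 × 2 × 6 × 4 × 4 = 384.

384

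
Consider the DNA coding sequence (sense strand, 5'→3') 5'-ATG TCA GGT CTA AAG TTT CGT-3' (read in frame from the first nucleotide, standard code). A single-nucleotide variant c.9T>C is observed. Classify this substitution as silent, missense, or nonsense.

silent

Position 9 falls in codon 3: GGT → Gly.
After the substitution the codon is GGC → Gly.
Both encode Gly, so the change is synonymous.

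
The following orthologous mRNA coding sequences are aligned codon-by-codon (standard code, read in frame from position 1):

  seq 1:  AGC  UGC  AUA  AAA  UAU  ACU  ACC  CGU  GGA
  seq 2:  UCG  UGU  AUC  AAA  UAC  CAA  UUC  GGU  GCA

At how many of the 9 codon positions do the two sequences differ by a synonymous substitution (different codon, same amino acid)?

Codon 1: AGC Ser / UCG Ser — synonymous.
Codon 2: UGC Cys / UGU Cys — synonymous.
Codon 3: AUA Ile / AUC Ile — synonymous.
Codon 4: AAA Lys / AAA Lys — identical.
Codon 5: UAU Tyr / UAC Tyr — synonymous.
Codon 6: ACU Thr / CAA Gln — nonsynonymous.
Codon 7: ACC Thr / UUC Phe — nonsynonymous.
Codon 8: CGU Arg / GGU Gly — nonsynonymous.
Codon 9: GGA Gly / GCA Ala — nonsynonymous.
Synonymous differences: 4.

4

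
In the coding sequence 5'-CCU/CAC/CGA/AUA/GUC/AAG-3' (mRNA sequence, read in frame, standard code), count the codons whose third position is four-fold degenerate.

3

Codon 1 CCU (Pro): third position 4-fold.
Codon 2 CAC (His): third position 2-fold.
Codon 3 CGA (Arg): third position 4-fold.
Codon 4 AUA (Ile): third position 3-fold.
Codon 5 GUC (Val): third position 4-fold.
Codon 6 AAG (Lys): third position 2-fold.
Four-fold degenerate third positions: 3.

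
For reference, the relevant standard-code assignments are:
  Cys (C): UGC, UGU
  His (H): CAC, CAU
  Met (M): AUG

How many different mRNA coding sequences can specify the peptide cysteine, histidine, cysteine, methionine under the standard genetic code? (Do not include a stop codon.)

8

Cys: 2 codons.
His: 2 codons.
Cys: 2 codons.
Met: 1 codon.
2 × 2 × 2 × 1 = 8.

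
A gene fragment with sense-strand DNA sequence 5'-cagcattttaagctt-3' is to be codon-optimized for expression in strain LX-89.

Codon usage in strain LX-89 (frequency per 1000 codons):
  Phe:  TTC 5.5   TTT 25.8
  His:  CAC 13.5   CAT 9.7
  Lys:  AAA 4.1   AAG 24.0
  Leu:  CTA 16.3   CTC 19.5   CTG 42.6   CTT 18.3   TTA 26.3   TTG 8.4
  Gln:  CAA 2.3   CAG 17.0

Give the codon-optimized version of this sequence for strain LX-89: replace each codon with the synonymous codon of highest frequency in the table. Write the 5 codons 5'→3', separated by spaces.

Codon 1 (Gln): best is CAG at 17.0.
Codon 2 (His): best is CAC at 13.5.
Codon 3 (Phe): best is TTT at 25.8.
Codon 4 (Lys): best is AAG at 24.0.
Codon 5 (Leu): best is CTG at 42.6.

CAG CAC TTT AAG CTG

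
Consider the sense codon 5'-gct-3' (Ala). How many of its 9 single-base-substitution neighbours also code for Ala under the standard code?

Position 1: none → 0 synonymous.
Position 2: none → 0 synonymous.
Position 3: GCC, GCA, GCG → 3 synonymous.
Total: 0 + 0 + 3 = 3.

3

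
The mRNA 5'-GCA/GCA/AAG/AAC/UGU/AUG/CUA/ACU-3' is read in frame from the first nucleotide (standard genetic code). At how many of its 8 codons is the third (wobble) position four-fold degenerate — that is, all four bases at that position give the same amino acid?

Codon 1 GCA (Ala): third position 4-fold.
Codon 2 GCA (Ala): third position 4-fold.
Codon 3 AAG (Lys): third position 2-fold.
Codon 4 AAC (Asn): third position 2-fold.
Codon 5 UGU (Cys): third position 2-fold.
Codon 6 AUG (Met): third position 1-fold.
Codon 7 CUA (Leu): third position 4-fold.
Codon 8 ACU (Thr): third position 4-fold.
Four-fold degenerate third positions: 4.

4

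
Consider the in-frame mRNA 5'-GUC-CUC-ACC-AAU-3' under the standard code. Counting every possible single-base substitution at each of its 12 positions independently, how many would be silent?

Codon 1 (GUC, Val): 3 synonymous substitutions.
Codon 2 (CUC, Leu): 3 synonymous substitutions.
Codon 3 (ACC, Thr): 3 synonymous substitutions.
Codon 4 (AAU, Asn): 1 synonymous substitution.
Total: 3 + 3 + 3 + 1 = 10.

10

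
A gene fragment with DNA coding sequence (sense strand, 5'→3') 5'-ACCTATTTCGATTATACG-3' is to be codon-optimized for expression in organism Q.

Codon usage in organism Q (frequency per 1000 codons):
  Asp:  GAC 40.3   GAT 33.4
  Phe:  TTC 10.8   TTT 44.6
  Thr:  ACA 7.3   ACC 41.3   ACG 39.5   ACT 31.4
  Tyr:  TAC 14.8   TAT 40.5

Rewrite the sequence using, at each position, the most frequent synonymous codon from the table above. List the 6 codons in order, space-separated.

Codon 1 (Thr): best is ACC at 41.3.
Codon 2 (Tyr): best is TAT at 40.5.
Codon 3 (Phe): best is TTT at 44.6.
Codon 4 (Asp): best is GAC at 40.3.
Codon 5 (Tyr): best is TAT at 40.5.
Codon 6 (Thr): best is ACC at 41.3.

ACC TAT TTT GAC TAT ACC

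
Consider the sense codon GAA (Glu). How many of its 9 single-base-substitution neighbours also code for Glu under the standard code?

1

Position 1: none → 0 synonymous.
Position 2: none → 0 synonymous.
Position 3: GAG → 1 synonymous.
Total: 0 + 0 + 1 = 1.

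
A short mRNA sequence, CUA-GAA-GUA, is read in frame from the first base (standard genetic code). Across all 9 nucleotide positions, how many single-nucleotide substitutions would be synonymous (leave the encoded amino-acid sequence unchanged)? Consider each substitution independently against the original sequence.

8

Codon 1 (CUA, Leu): 4 synonymous substitutions.
Codon 2 (GAA, Glu): 1 synonymous substitution.
Codon 3 (GUA, Val): 3 synonymous substitutions.
Total: 4 + 1 + 3 = 8.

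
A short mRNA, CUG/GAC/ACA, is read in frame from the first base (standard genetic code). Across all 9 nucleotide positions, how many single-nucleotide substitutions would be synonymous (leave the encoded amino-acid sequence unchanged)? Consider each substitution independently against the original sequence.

Codon 1 (CUG, Leu): 4 synonymous substitutions.
Codon 2 (GAC, Asp): 1 synonymous substitution.
Codon 3 (ACA, Thr): 3 synonymous substitutions.
Total: 4 + 1 + 3 = 8.

8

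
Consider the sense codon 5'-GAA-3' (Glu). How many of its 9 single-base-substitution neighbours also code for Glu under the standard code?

1

Position 1: none → 0 synonymous.
Position 2: none → 0 synonymous.
Position 3: GAG → 1 synonymous.
Total: 0 + 0 + 1 = 1.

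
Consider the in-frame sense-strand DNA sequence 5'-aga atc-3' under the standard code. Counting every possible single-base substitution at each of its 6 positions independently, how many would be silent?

Codon 1 (AGA, Arg): 2 synonymous substitutions.
Codon 2 (ATC, Ile): 2 synonymous substitutions.
Total: 2 + 2 = 4.

4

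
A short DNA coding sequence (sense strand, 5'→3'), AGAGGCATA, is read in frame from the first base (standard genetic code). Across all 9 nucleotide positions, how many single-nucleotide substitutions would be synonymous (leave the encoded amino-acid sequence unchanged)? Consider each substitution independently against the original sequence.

Codon 1 (AGA, Arg): 2 synonymous substitutions.
Codon 2 (GGC, Gly): 3 synonymous substitutions.
Codon 3 (ATA, Ile): 2 synonymous substitutions.
Total: 2 + 3 + 2 = 7.

7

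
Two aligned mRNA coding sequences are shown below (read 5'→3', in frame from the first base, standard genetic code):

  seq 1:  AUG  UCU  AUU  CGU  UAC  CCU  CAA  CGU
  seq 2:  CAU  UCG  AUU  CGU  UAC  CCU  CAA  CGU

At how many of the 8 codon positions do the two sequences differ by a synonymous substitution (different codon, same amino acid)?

Codon 1: AUG Met / CAU His — nonsynonymous.
Codon 2: UCU Ser / UCG Ser — synonymous.
Codon 3: AUU Ile / AUU Ile — identical.
Codon 4: CGU Arg / CGU Arg — identical.
Codon 5: UAC Tyr / UAC Tyr — identical.
Codon 6: CCU Pro / CCU Pro — identical.
Codon 7: CAA Gln / CAA Gln — identical.
Codon 8: CGU Arg / CGU Arg — identical.
Synonymous differences: 1.

1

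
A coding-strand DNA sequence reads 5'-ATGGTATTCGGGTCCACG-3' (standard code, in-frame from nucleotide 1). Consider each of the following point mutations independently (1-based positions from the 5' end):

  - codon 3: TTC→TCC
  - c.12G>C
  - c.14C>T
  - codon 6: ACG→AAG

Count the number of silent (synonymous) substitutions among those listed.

1

Codon 3: TTC (Phe) → TCC (Ser) — missense.
Codon 4: GGG (Gly) → GGC (Gly) — synonymous.
Codon 5: TCC (Ser) → TTC (Phe) — missense.
Codon 6: ACG (Thr) → AAG (Lys) — missense.
Synonymous: 1 of 4.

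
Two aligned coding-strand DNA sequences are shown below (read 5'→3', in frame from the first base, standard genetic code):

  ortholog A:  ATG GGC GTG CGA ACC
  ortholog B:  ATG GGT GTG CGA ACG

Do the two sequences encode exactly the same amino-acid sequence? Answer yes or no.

Codon 1: ATG Met / ATG Met — identical.
Codon 2: GGC Gly / GGT Gly — synonymous.
Codon 3: GTG Val / GTG Val — identical.
Codon 4: CGA Arg / CGA Arg — identical.
Codon 5: ACC Thr / ACG Thr — synonymous.
Nonsynonymous differences: 0 → same protein.

yes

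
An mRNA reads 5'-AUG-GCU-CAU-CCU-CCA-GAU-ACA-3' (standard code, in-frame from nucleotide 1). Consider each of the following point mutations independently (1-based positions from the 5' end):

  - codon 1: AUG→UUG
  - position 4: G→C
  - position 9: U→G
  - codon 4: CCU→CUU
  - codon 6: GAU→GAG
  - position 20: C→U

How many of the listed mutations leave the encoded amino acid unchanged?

Codon 1: AUG (Met) → UUG (Leu) — missense.
Codon 2: GCU (Ala) → CCU (Pro) — missense.
Codon 3: CAU (His) → CAG (Gln) — missense.
Codon 4: CCU (Pro) → CUU (Leu) — missense.
Codon 6: GAU (Asp) → GAG (Glu) — missense.
Codon 7: ACA (Thr) → AUA (Ile) — missense.
Synonymous: 0 of 6.

0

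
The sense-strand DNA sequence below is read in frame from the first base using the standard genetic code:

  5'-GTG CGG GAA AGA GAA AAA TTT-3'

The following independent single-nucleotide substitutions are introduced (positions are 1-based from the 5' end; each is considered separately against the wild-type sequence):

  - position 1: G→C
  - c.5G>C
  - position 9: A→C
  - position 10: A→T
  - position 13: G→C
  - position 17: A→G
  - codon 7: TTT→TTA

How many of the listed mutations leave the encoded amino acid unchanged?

Codon 1: GTG (Val) → CTG (Leu) — missense.
Codon 2: CGG (Arg) → CCG (Pro) — missense.
Codon 3: GAA (Glu) → GAC (Asp) — missense.
Codon 4: AGA (Arg) → TGA (Stop) — nonsense.
Codon 5: GAA (Glu) → CAA (Gln) — missense.
Codon 6: AAA (Lys) → AGA (Arg) — missense.
Codon 7: TTT (Phe) → TTA (Leu) — missense.
Synonymous: 0 of 7.

0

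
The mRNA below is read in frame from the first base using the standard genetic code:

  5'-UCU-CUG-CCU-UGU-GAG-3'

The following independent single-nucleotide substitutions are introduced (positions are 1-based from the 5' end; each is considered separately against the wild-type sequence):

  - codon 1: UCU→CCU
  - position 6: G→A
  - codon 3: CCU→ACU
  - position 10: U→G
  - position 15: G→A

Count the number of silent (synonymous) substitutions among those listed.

2

Codon 1: UCU (Ser) → CCU (Pro) — missense.
Codon 2: CUG (Leu) → CUA (Leu) — synonymous.
Codon 3: CCU (Pro) → ACU (Thr) — missense.
Codon 4: UGU (Cys) → GGU (Gly) — missense.
Codon 5: GAG (Glu) → GAA (Glu) — synonymous.
Synonymous: 2 of 5.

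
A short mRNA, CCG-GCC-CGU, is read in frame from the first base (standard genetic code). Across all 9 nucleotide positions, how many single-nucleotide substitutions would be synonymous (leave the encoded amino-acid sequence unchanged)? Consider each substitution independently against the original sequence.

9

Codon 1 (CCG, Pro): 3 synonymous substitutions.
Codon 2 (GCC, Ala): 3 synonymous substitutions.
Codon 3 (CGU, Arg): 3 synonymous substitutions.
Total: 3 + 3 + 3 = 9.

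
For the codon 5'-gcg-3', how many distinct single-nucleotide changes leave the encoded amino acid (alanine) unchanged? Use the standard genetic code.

3

Position 1: none → 0 synonymous.
Position 2: none → 0 synonymous.
Position 3: GCU, GCC, GCA → 3 synonymous.
Total: 0 + 0 + 3 = 3.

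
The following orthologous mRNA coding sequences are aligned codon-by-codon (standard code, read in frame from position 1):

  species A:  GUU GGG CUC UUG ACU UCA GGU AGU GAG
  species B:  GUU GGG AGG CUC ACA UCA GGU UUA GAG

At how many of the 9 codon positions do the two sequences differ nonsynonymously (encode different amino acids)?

2

Codon 1: GUU Val / GUU Val — identical.
Codon 2: GGG Gly / GGG Gly — identical.
Codon 3: CUC Leu / AGG Arg — nonsynonymous.
Codon 4: UUG Leu / CUC Leu — synonymous.
Codon 5: ACU Thr / ACA Thr — synonymous.
Codon 6: UCA Ser / UCA Ser — identical.
Codon 7: GGU Gly / GGU Gly — identical.
Codon 8: AGU Ser / UUA Leu — nonsynonymous.
Codon 9: GAG Glu / GAG Glu — identical.
Nonsynonymous differences: 2.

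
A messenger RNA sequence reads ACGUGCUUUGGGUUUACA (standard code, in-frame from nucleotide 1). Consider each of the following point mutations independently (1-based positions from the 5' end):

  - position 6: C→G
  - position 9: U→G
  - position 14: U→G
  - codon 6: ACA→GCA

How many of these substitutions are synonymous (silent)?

Codon 2: UGC (Cys) → UGG (Trp) — missense.
Codon 3: UUU (Phe) → UUG (Leu) — missense.
Codon 5: UUU (Phe) → UGU (Cys) — missense.
Codon 6: ACA (Thr) → GCA (Ala) — missense.
Synonymous: 0 of 4.

0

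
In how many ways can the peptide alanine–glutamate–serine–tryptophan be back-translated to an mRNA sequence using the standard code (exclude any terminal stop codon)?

48

Ala: 4 codons.
Glu: 2 codons.
Ser: 6 codons.
Trp: 1 codon.
4 × 2 × 6 × 1 = 48.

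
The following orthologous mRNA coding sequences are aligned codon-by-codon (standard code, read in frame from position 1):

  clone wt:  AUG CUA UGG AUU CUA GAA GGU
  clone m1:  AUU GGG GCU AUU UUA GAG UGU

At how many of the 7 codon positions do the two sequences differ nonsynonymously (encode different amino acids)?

4

Codon 1: AUG Met / AUU Ile — nonsynonymous.
Codon 2: CUA Leu / GGG Gly — nonsynonymous.
Codon 3: UGG Trp / GCU Ala — nonsynonymous.
Codon 4: AUU Ile / AUU Ile — identical.
Codon 5: CUA Leu / UUA Leu — synonymous.
Codon 6: GAA Glu / GAG Glu — synonymous.
Codon 7: GGU Gly / UGU Cys — nonsynonymous.
Nonsynonymous differences: 4.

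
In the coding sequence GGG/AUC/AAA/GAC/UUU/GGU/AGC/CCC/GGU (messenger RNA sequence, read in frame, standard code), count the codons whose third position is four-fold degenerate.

4

Codon 1 GGG (Gly): third position 4-fold.
Codon 2 AUC (Ile): third position 3-fold.
Codon 3 AAA (Lys): third position 2-fold.
Codon 4 GAC (Asp): third position 2-fold.
Codon 5 UUU (Phe): third position 2-fold.
Codon 6 GGU (Gly): third position 4-fold.
Codon 7 AGC (Ser): third position 2-fold.
Codon 8 CCC (Pro): third position 4-fold.
Codon 9 GGU (Gly): third position 4-fold.
Four-fold degenerate third positions: 4.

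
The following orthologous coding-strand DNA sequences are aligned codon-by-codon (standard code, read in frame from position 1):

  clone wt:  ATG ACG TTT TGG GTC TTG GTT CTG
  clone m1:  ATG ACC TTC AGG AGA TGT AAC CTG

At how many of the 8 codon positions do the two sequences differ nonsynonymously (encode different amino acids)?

Codon 1: ATG Met / ATG Met — identical.
Codon 2: ACG Thr / ACC Thr — synonymous.
Codon 3: TTT Phe / TTC Phe — synonymous.
Codon 4: TGG Trp / AGG Arg — nonsynonymous.
Codon 5: GTC Val / AGA Arg — nonsynonymous.
Codon 6: TTG Leu / TGT Cys — nonsynonymous.
Codon 7: GTT Val / AAC Asn — nonsynonymous.
Codon 8: CTG Leu / CTG Leu — identical.
Nonsynonymous differences: 4.

4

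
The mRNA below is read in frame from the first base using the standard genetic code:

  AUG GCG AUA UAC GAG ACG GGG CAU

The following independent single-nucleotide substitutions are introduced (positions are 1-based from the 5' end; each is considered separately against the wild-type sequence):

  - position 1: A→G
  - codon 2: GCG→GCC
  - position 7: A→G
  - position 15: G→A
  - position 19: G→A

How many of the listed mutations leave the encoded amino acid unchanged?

Codon 1: AUG (Met) → GUG (Val) — missense.
Codon 2: GCG (Ala) → GCC (Ala) — synonymous.
Codon 3: AUA (Ile) → GUA (Val) — missense.
Codon 5: GAG (Glu) → GAA (Glu) — synonymous.
Codon 7: GGG (Gly) → AGG (Arg) — missense.
Synonymous: 2 of 5.

2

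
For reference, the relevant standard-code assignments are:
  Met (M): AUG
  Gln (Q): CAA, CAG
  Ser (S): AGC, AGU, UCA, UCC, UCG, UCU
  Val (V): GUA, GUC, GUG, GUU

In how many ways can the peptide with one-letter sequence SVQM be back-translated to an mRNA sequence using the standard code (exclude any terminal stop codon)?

Ser: 6 codons.
Val: 4 codons.
Gln: 2 codons.
Met: 1 codon.
6 × 4 × 2 × 1 = 48.

48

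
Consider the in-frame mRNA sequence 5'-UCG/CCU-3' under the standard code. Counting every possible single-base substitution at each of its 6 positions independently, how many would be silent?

Codon 1 (UCG, Ser): 3 synonymous substitutions.
Codon 2 (CCU, Pro): 3 synonymous substitutions.
Total: 3 + 3 = 6.

6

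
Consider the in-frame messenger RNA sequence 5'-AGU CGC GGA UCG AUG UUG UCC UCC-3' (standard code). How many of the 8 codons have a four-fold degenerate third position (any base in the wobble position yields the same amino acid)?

Codon 1 AGU (Ser): third position 2-fold.
Codon 2 CGC (Arg): third position 4-fold.
Codon 3 GGA (Gly): third position 4-fold.
Codon 4 UCG (Ser): third position 4-fold.
Codon 5 AUG (Met): third position 1-fold.
Codon 6 UUG (Leu): third position 2-fold.
Codon 7 UCC (Ser): third position 4-fold.
Codon 8 UCC (Ser): third position 4-fold.
Four-fold degenerate third positions: 5.

5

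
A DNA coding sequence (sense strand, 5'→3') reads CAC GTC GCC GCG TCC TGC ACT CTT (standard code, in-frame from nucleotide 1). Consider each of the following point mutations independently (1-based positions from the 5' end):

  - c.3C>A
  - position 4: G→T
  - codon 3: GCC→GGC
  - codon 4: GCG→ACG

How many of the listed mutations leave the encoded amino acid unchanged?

0

Codon 1: CAC (His) → CAA (Gln) — missense.
Codon 2: GTC (Val) → TTC (Phe) — missense.
Codon 3: GCC (Ala) → GGC (Gly) — missense.
Codon 4: GCG (Ala) → ACG (Thr) — missense.
Synonymous: 0 of 4.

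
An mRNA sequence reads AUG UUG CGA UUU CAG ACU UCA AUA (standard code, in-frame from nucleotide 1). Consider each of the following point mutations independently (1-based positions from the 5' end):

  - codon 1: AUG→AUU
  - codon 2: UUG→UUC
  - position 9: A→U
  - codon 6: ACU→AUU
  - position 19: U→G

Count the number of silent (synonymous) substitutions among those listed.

Codon 1: AUG (Met) → AUU (Ile) — missense.
Codon 2: UUG (Leu) → UUC (Phe) — missense.
Codon 3: CGA (Arg) → CGU (Arg) — synonymous.
Codon 6: ACU (Thr) → AUU (Ile) — missense.
Codon 7: UCA (Ser) → GCA (Ala) — missense.
Synonymous: 1 of 5.

1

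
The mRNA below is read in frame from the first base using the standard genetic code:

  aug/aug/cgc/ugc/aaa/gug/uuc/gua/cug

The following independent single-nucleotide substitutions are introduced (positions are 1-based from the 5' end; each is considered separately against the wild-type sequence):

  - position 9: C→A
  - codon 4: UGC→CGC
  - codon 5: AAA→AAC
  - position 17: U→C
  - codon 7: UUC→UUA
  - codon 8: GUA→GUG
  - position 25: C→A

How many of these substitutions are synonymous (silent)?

Codon 3: CGC (Arg) → CGA (Arg) — synonymous.
Codon 4: UGC (Cys) → CGC (Arg) — missense.
Codon 5: AAA (Lys) → AAC (Asn) — missense.
Codon 6: GUG (Val) → GCG (Ala) — missense.
Codon 7: UUC (Phe) → UUA (Leu) — missense.
Codon 8: GUA (Val) → GUG (Val) — synonymous.
Codon 9: CUG (Leu) → AUG (Met) — missense.
Synonymous: 2 of 7.

2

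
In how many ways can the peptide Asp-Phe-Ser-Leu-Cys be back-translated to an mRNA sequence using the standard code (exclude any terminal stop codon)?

288

Asp: 2 codons.
Phe: 2 codons.
Ser: 6 codons.
Leu: 6 codons.
Cys: 2 codons.
2 × 2 × 6 × 6 × 2 = 288.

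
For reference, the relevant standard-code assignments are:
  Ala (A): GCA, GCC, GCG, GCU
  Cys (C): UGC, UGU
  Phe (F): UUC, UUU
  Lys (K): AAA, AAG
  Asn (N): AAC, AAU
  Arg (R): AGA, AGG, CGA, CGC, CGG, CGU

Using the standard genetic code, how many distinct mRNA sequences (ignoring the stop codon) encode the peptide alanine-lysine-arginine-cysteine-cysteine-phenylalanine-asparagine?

Ala: 4 codons.
Lys: 2 codons.
Arg: 6 codons.
Cys: 2 codons.
Cys: 2 codons.
Phe: 2 codons.
Asn: 2 codons.
4 × 2 × 6 × 2 × 2 × 2 × 2 = 768.

768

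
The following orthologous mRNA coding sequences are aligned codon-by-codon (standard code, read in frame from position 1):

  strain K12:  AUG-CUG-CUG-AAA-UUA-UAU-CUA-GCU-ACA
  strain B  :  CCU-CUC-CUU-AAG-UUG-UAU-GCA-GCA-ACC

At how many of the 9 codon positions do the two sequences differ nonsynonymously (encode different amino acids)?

2

Codon 1: AUG Met / CCU Pro — nonsynonymous.
Codon 2: CUG Leu / CUC Leu — synonymous.
Codon 3: CUG Leu / CUU Leu — synonymous.
Codon 4: AAA Lys / AAG Lys — synonymous.
Codon 5: UUA Leu / UUG Leu — synonymous.
Codon 6: UAU Tyr / UAU Tyr — identical.
Codon 7: CUA Leu / GCA Ala — nonsynonymous.
Codon 8: GCU Ala / GCA Ala — synonymous.
Codon 9: ACA Thr / ACC Thr — synonymous.
Nonsynonymous differences: 2.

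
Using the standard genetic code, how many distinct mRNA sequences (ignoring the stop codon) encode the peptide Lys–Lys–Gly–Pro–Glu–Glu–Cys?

Lys: 2 codons.
Lys: 2 codons.
Gly: 4 codons.
Pro: 4 codons.
Glu: 2 codons.
Glu: 2 codons.
Cys: 2 codons.
2 × 2 × 4 × 4 × 2 × 2 × 2 = 512.

512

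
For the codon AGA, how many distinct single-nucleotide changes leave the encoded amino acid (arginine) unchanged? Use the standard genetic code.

Position 1: CGA → 1 synonymous.
Position 2: none → 0 synonymous.
Position 3: AGG → 1 synonymous.
Total: 1 + 0 + 1 = 2.

2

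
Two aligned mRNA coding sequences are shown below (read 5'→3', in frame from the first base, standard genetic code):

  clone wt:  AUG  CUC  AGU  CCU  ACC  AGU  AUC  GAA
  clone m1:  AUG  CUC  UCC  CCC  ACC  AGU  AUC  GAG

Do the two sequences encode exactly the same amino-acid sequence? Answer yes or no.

Codon 1: AUG Met / AUG Met — identical.
Codon 2: CUC Leu / CUC Leu — identical.
Codon 3: AGU Ser / UCC Ser — synonymous.
Codon 4: CCU Pro / CCC Pro — synonymous.
Codon 5: ACC Thr / ACC Thr — identical.
Codon 6: AGU Ser / AGU Ser — identical.
Codon 7: AUC Ile / AUC Ile — identical.
Codon 8: GAA Glu / GAG Glu — synonymous.
Nonsynonymous differences: 0 → same protein.

yes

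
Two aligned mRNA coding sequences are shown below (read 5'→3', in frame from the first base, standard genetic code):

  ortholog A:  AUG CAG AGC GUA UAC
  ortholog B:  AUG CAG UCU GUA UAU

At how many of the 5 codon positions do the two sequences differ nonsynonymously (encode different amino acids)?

Codon 1: AUG Met / AUG Met — identical.
Codon 2: CAG Gln / CAG Gln — identical.
Codon 3: AGC Ser / UCU Ser — synonymous.
Codon 4: GUA Val / GUA Val — identical.
Codon 5: UAC Tyr / UAU Tyr — synonymous.
Nonsynonymous differences: 0.

0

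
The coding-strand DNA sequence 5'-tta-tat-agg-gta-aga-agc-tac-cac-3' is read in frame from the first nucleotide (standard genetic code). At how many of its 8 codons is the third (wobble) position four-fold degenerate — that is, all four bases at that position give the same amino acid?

Codon 1 TTA (Leu): third position 2-fold.
Codon 2 TAT (Tyr): third position 2-fold.
Codon 3 AGG (Arg): third position 2-fold.
Codon 4 GTA (Val): third position 4-fold.
Codon 5 AGA (Arg): third position 2-fold.
Codon 6 AGC (Ser): third position 2-fold.
Codon 7 TAC (Tyr): third position 2-fold.
Codon 8 CAC (His): third position 2-fold.
Four-fold degenerate third positions: 1.

1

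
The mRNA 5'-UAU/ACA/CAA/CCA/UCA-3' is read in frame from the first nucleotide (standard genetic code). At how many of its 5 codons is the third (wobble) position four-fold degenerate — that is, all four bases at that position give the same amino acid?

3

Codon 1 UAU (Tyr): third position 2-fold.
Codon 2 ACA (Thr): third position 4-fold.
Codon 3 CAA (Gln): third position 2-fold.
Codon 4 CCA (Pro): third position 4-fold.
Codon 5 UCA (Ser): third position 4-fold.
Four-fold degenerate third positions: 3.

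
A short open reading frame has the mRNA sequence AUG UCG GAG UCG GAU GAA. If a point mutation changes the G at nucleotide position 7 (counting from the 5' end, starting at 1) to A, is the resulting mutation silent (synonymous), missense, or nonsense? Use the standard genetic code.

Position 7 falls in codon 3: GAG → Glu.
After the substitution the codon is AAG → Lys.
Glu ≠ Lys, so this is a missense mutation.

missense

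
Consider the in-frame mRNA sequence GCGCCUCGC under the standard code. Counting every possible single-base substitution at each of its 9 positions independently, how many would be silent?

9

Codon 1 (GCG, Ala): 3 synonymous substitutions.
Codon 2 (CCU, Pro): 3 synonymous substitutions.
Codon 3 (CGC, Arg): 3 synonymous substitutions.
Total: 3 + 3 + 3 = 9.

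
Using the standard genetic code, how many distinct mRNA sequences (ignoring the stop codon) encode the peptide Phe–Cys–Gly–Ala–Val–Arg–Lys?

Phe: 2 codons.
Cys: 2 codons.
Gly: 4 codons.
Ala: 4 codons.
Val: 4 codons.
Arg: 6 codons.
Lys: 2 codons.
2 × 2 × 4 × 4 × 4 × 6 × 2 = 3072.

3072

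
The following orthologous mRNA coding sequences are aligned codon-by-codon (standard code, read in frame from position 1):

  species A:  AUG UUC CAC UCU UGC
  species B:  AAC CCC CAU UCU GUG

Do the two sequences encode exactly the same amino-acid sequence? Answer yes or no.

Codon 1: AUG Met / AAC Asn — nonsynonymous.
Codon 2: UUC Phe / CCC Pro — nonsynonymous.
Codon 3: CAC His / CAU His — synonymous.
Codon 4: UCU Ser / UCU Ser — identical.
Codon 5: UGC Cys / GUG Val — nonsynonymous.
Nonsynonymous differences: 3 → different protein.

no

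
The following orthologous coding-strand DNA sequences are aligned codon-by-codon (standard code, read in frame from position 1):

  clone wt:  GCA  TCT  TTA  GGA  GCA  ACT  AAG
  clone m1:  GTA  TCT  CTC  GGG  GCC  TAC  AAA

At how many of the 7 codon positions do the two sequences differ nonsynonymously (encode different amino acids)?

2

Codon 1: GCA Ala / GTA Val — nonsynonymous.
Codon 2: TCT Ser / TCT Ser — identical.
Codon 3: TTA Leu / CTC Leu — synonymous.
Codon 4: GGA Gly / GGG Gly — synonymous.
Codon 5: GCA Ala / GCC Ala — synonymous.
Codon 6: ACT Thr / TAC Tyr — nonsynonymous.
Codon 7: AAG Lys / AAA Lys — synonymous.
Nonsynonymous differences: 2.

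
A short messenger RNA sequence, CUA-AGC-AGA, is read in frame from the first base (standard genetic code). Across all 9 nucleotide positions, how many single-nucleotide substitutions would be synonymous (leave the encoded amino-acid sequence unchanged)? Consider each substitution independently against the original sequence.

7

Codon 1 (CUA, Leu): 4 synonymous substitutions.
Codon 2 (AGC, Ser): 1 synonymous substitution.
Codon 3 (AGA, Arg): 2 synonymous substitutions.
Total: 4 + 1 + 2 = 7.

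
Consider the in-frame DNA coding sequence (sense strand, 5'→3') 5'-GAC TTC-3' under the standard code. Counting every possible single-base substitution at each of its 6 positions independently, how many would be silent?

Codon 1 (GAC, Asp): 1 synonymous substitution.
Codon 2 (TTC, Phe): 1 synonymous substitution.
Total: 1 + 1 = 2.

2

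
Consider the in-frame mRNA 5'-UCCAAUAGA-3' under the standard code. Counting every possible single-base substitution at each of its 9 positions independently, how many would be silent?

6

Codon 1 (UCC, Ser): 3 synonymous substitutions.
Codon 2 (AAU, Asn): 1 synonymous substitution.
Codon 3 (AGA, Arg): 2 synonymous substitutions.
Total: 3 + 1 + 2 = 6.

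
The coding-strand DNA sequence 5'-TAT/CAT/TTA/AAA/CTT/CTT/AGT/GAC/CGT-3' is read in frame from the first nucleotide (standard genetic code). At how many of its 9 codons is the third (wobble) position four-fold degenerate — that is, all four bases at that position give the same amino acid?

3

Codon 1 TAT (Tyr): third position 2-fold.
Codon 2 CAT (His): third position 2-fold.
Codon 3 TTA (Leu): third position 2-fold.
Codon 4 AAA (Lys): third position 2-fold.
Codon 5 CTT (Leu): third position 4-fold.
Codon 6 CTT (Leu): third position 4-fold.
Codon 7 AGT (Ser): third position 2-fold.
Codon 8 GAC (Asp): third position 2-fold.
Codon 9 CGT (Arg): third position 4-fold.
Four-fold degenerate third positions: 3.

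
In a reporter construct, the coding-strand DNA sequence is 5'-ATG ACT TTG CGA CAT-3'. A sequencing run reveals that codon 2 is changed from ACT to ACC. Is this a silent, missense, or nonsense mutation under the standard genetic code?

silent

Position 6 falls in codon 2: ACT → Thr.
After the substitution the codon is ACC → Thr.
Both encode Thr, so the change is synonymous.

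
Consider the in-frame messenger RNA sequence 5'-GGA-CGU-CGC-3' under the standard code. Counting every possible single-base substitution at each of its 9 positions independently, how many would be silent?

Codon 1 (GGA, Gly): 3 synonymous substitutions.
Codon 2 (CGU, Arg): 3 synonymous substitutions.
Codon 3 (CGC, Arg): 3 synonymous substitutions.
Total: 3 + 3 + 3 = 9.

9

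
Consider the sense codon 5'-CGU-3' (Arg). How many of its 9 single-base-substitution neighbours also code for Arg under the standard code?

3

Position 1: none → 0 synonymous.
Position 2: none → 0 synonymous.
Position 3: CGC, CGA, CGG → 3 synonymous.
Total: 0 + 0 + 3 = 3.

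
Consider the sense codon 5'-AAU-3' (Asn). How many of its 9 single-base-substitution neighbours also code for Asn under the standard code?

Position 1: none → 0 synonymous.
Position 2: none → 0 synonymous.
Position 3: AAC → 1 synonymous.
Total: 0 + 0 + 1 = 1.

1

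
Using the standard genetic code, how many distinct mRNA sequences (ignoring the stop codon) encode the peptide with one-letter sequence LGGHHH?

Leu: 6 codons.
Gly: 4 codons.
Gly: 4 codons.
His: 2 codons.
His: 2 codons.
His: 2 codons.
6 × 4 × 4 × 2 × 2 × 2 = 768.

768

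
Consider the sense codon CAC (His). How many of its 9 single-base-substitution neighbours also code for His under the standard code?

Position 1: none → 0 synonymous.
Position 2: none → 0 synonymous.
Position 3: CAU → 1 synonymous.
Total: 0 + 0 + 1 = 1.

1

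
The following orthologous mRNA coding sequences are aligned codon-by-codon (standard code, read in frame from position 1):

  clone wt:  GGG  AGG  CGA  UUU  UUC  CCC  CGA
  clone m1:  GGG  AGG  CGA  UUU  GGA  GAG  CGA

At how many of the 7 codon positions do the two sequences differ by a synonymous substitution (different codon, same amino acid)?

0

Codon 1: GGG Gly / GGG Gly — identical.
Codon 2: AGG Arg / AGG Arg — identical.
Codon 3: CGA Arg / CGA Arg — identical.
Codon 4: UUU Phe / UUU Phe — identical.
Codon 5: UUC Phe / GGA Gly — nonsynonymous.
Codon 6: CCC Pro / GAG Glu — nonsynonymous.
Codon 7: CGA Arg / CGA Arg — identical.
Synonymous differences: 0.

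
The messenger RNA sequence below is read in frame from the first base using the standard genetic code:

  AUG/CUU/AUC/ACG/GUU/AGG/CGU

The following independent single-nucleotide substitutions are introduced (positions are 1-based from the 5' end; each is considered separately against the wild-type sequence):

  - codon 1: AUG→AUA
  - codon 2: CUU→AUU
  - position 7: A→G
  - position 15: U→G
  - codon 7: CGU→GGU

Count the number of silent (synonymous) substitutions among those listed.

Codon 1: AUG (Met) → AUA (Ile) — missense.
Codon 2: CUU (Leu) → AUU (Ile) — missense.
Codon 3: AUC (Ile) → GUC (Val) — missense.
Codon 5: GUU (Val) → GUG (Val) — synonymous.
Codon 7: CGU (Arg) → GGU (Gly) — missense.
Synonymous: 1 of 5.

1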